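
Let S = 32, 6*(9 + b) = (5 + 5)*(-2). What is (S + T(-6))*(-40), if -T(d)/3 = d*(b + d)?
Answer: 11920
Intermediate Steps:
b = -37/3 (b = -9 + ((5 + 5)*(-2))/6 = -9 + (10*(-2))/6 = -9 + (1/6)*(-20) = -9 - 10/3 = -37/3 ≈ -12.333)
T(d) = -3*d*(-37/3 + d)
(S + T(-6))*(-40) = (32 - 6*(37 - 3*(-6)))*(-40) = (32 - 6*(37 + 18))*(-40) = (32 - 6*55)*(-40) = (32 - 330)*(-40) = -298*(-40) = 11920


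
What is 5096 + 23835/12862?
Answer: 65568587/12862 ≈ 5097.9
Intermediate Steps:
5096 + 23835/12862 = 65568587/12862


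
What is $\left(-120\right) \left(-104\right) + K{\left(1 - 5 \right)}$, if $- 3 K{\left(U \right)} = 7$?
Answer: $\frac{37433}{3} \approx 12478.0$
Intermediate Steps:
$K{\left(U \right)} = - \frac{7}{3}$ ($K{\left(U \right)} = \left(- \frac{1}{3}\right) 7 = - \frac{7}{3}$)
$\left(-120\right) \left(-104\right) + K{\left(1 - 5 \right)} = \left(-120\right) \left(-104\right) - \frac{7}{3} = 12480 - \frac{7}{3} = \frac{37433}{3}$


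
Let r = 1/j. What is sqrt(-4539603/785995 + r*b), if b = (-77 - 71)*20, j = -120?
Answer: sqrt(105036019745685)/2357985 ≈ 4.3464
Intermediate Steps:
b = -2960 (b = -148*20 = -2960)
r = -1/120 (r = 1/(-120) = -1/120 ≈ -0.0083333)
sqrt(-4539603/785995 + r*b) = sqrt(-4539603/785995 - 1/120*(-2960)) = sqrt(-4539603*1/785995 + 74/3) = sqrt(-4539603/785995 + 74/3) = sqrt(44544821/2357985) = sqrt(105036019745685)/2357985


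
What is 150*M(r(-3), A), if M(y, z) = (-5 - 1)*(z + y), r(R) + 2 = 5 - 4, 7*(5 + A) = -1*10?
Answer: 46800/7 ≈ 6685.7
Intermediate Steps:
A = -45/7 (A = -5 + (-1*10)/7 = -5 + (⅐)*(-10) = -5 - 10/7 = -45/7 ≈ -6.4286)
r(R) = -1 (r(R) = -2 + (5 - 4) = -2 + 1 = -1)
M(y, z) = -6*y - 6*z (M(y, z) = -6*(y + z) = -6*y - 6*z)
150*M(r(-3), A) = 150*(-6*(-1) - 6*(-45/7)) = 150*(6 + 270/7) = 150*(312/7) = 46800/7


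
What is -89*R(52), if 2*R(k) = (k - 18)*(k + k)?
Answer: -157352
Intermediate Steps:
R(k) = k*(-18 + k) (R(k) = ((k - 18)*(k + k))/2 = ((-18 + k)*(2*k))/2 = (2*k*(-18 + k))/2 = k*(-18 + k))
-89*R(52) = -4628*(-18 + 52) = -4628*34 = -89*1768 = -157352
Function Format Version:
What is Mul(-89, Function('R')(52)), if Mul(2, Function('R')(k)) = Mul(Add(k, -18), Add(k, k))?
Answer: -157352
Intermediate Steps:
Function('R')(k) = Mul(k, Add(-18, k)) (Function('R')(k) = Mul(Rational(1, 2), Mul(Add(k, -18), Add(k, k))) = Mul(Rational(1, 2), Mul(Add(-18, k), Mul(2, k))) = Mul(Rational(1, 2), Mul(2, k, Add(-18, k))) = Mul(k, Add(-18, k)))
Mul(-89, Function('R')(52)) = Mul(-89, Mul(52, Add(-18, 52))) = Mul(-89, Mul(52, 34)) = Mul(-89, 1768) = -157352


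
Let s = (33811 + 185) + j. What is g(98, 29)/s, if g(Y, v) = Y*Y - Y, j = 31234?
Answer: 4753/32615 ≈ 0.14573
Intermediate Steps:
s = 65230 (s = (33811 + 185) + 31234 = 33996 + 31234 = 65230)
g(Y, v) = Y² - Y
g(98, 29)/s = (98*(-1 + 98))/65230 = (98*97)*(1/65230) = 9506*(1/65230) = 4753/32615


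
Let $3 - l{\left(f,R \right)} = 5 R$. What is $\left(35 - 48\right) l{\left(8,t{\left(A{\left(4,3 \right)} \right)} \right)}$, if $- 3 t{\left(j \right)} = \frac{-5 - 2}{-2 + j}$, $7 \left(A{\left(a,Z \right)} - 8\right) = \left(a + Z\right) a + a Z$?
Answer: $- \frac{6409}{246} \approx -26.053$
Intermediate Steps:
$A{\left(a,Z \right)} = 8 + \frac{Z a}{7} + \frac{a \left(Z + a\right)}{7}$ ($A{\left(a,Z \right)} = 8 + \frac{\left(a + Z\right) a + a Z}{7} = 8 + \frac{\left(Z + a\right) a + Z a}{7} = 8 + \frac{a \left(Z + a\right) + Z a}{7} = 8 + \frac{Z a + a \left(Z + a\right)}{7} = 8 + \left(\frac{Z a}{7} + \frac{a \left(Z + a\right)}{7}\right) = 8 + \frac{Z a}{7} + \frac{a \left(Z + a\right)}{7}$)
$t{\left(j \right)} = \frac{7}{3 \left(-2 + j\right)}$ ($t{\left(j \right)} = - \frac{\left(-5 - 2\right) \frac{1}{-2 + j}}{3} = - \frac{\left(-7\right) \frac{1}{-2 + j}}{3} = \frac{7}{3 \left(-2 + j\right)}$)
$l{\left(f,R \right)} = 3 - 5 R$
$\left(35 - 48\right) l{\left(8,t{\left(A{\left(4,3 \right)} \right)} \right)} = \left(35 - 48\right) \left(3 - 5 \frac{7}{3 \left(-2 + \left(8 + \frac{4^{2}}{7} + \frac{2}{7} \cdot 3 \cdot 4\right)\right)}\right) = - 13 \left(3 - 5 \frac{7}{3 \left(-2 + \left(8 + \frac{1}{7} \cdot 16 + \frac{24}{7}\right)\right)}\right) = - 13 \left(3 - 5 \frac{7}{3 \left(-2 + \left(8 + \frac{16}{7} + \frac{24}{7}\right)\right)}\right) = - 13 \left(3 - 5 \frac{7}{3 \left(-2 + \frac{96}{7}\right)}\right) = - 13 \left(3 - 5 \frac{7}{3 \cdot \frac{82}{7}}\right) = - 13 \left(3 - 5 \cdot \frac{7}{3} \cdot \frac{7}{82}\right) = - 13 \left(3 - \frac{245}{246}\right) = \left(-13\right) \frac{493}{246} = - \frac{6409}{246}$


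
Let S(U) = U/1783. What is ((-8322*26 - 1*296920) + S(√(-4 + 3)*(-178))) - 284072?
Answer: -797364 - 178*I/1783 ≈ -7.9736e+5 - 0.099832*I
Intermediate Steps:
S(U) = U/1783 (S(U) = U*(1/1783) = U/1783)
((-8322*26 - 1*296920) + S(√(-4 + 3)*(-178))) - 284072 = ((-8322*26 - 1*296920) + (√(-4 + 3)*(-178))/1783) - 284072 = ((-216372 - 296920) + (√(-1)*(-178))/1783) - 284072 = (-513292 + (I*(-178))/1783) - 284072 = (-513292 + (-178*I)/1783) - 284072 = (-513292 - 178*I/1783) - 284072 = -797364 - 178*I/1783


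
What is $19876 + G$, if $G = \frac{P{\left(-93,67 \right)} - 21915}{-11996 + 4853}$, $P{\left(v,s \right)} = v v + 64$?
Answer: $\frac{141987470}{7143} \approx 19878.0$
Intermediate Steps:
$P{\left(v,s \right)} = 64 + v^{2}$ ($P{\left(v,s \right)} = v^{2} + 64 = 64 + v^{2}$)
$G = \frac{13202}{7143}$ ($G = \frac{\left(64 + \left(-93\right)^{2}\right) - 21915}{-11996 + 4853} = \frac{\left(64 + 8649\right) - 21915}{-7143} = \left(8713 - 21915\right) \left(- \frac{1}{7143}\right) = \left(-13202\right) \left(- \frac{1}{7143}\right) = \frac{13202}{7143} \approx 1.8482$)
$19876 + G = 19876 + \frac{13202}{7143} = \frac{141987470}{7143}$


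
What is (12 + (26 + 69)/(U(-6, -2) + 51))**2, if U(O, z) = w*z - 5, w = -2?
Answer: 19321/100 ≈ 193.21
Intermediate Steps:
U(O, z) = -5 - 2*z (U(O, z) = -2*z - 5 = -5 - 2*z)
(12 + (26 + 69)/(U(-6, -2) + 51))**2 = (12 + (26 + 69)/((-5 - 2*(-2)) + 51))**2 = (12 + 95/((-5 + 4) + 51))**2 = (12 + 95/(-1 + 51))**2 = (12 + 95/50)**2 = (12 + 95*(1/50))**2 = (12 + 19/10)**2 = (139/10)**2 = 19321/100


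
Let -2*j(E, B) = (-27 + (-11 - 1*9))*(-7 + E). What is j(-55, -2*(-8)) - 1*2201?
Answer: -3658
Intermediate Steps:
j(E, B) = -329/2 + 47*E/2 (j(E, B) = -(-27 + (-11 - 1*9))*(-7 + E)/2 = -(-27 + (-11 - 9))*(-7 + E)/2 = -(-27 - 20)*(-7 + E)/2 = -(-47)*(-7 + E)/2 = -(329 - 47*E)/2 = -329/2 + 47*E/2)
j(-55, -2*(-8)) - 1*2201 = (-329/2 + (47/2)*(-55)) - 1*2201 = (-329/2 - 2585/2) - 2201 = -1457 - 2201 = -3658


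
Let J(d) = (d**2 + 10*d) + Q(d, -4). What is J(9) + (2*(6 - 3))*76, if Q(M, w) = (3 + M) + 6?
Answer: 645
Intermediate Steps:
Q(M, w) = 9 + M
J(d) = 9 + d**2 + 11*d (J(d) = (d**2 + 10*d) + (9 + d) = 9 + d**2 + 11*d)
J(9) + (2*(6 - 3))*76 = (9 + 9**2 + 11*9) + (2*(6 - 3))*76 = (9 + 81 + 99) + (2*3)*76 = 189 + 6*76 = 189 + 456 = 645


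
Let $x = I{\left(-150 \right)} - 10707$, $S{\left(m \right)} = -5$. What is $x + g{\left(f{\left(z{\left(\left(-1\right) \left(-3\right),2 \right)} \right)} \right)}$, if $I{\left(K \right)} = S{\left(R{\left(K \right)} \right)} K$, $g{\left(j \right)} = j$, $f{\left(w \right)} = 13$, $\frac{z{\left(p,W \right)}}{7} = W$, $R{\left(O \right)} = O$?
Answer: $-9944$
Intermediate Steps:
$z{\left(p,W \right)} = 7 W$
$I{\left(K \right)} = - 5 K$
$x = -9957$ ($x = \left(-5\right) \left(-150\right) - 10707 = 750 - 10707 = -9957$)
$x + g{\left(f{\left(z{\left(\left(-1\right) \left(-3\right),2 \right)} \right)} \right)} = -9957 + 13 = -9944$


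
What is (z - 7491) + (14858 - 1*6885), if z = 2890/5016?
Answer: 1210301/2508 ≈ 482.58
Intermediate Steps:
z = 1445/2508 (z = 2890*(1/5016) = 1445/2508 ≈ 0.57616)
(z - 7491) + (14858 - 1*6885) = (1445/2508 - 7491) + (14858 - 1*6885) = -18785983/2508 + (14858 - 6885) = -18785983/2508 + 7973 = 1210301/2508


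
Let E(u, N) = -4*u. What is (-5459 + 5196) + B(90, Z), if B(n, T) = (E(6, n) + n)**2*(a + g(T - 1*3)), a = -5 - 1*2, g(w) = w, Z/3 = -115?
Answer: -1546643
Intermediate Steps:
Z = -345 (Z = 3*(-115) = -345)
a = -7 (a = -5 - 2 = -7)
B(n, T) = (-24 + n)**2*(-10 + T) (B(n, T) = (-4*6 + n)**2*(-7 + (T - 1*3)) = (-24 + n)**2*(-7 + (T - 3)) = (-24 + n)**2*(-7 + (-3 + T)) = (-24 + n)**2*(-10 + T))
(-5459 + 5196) + B(90, Z) = (-5459 + 5196) + (-24 + 90)**2*(-10 - 345) = -263 + 66**2*(-355) = -263 + 4356*(-355) = -263 - 1546380 = -1546643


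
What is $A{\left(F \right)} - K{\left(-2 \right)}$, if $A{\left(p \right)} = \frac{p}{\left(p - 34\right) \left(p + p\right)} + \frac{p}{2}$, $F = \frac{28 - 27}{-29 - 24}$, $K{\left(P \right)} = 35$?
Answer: $- \frac{3346871}{95559} \approx -35.024$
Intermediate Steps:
$F = - \frac{1}{53}$ ($F = 1 \frac{1}{-53} = 1 \left(- \frac{1}{53}\right) = - \frac{1}{53} \approx -0.018868$)
$A{\left(p \right)} = \frac{p}{2} + \frac{1}{2 \left(-34 + p\right)}$ ($A{\left(p \right)} = \frac{p}{\left(-34 + p\right) 2 p} + p \frac{1}{2} = \frac{p}{2 p \left(-34 + p\right)} + \frac{p}{2} = p \frac{1}{2 p \left(-34 + p\right)} + \frac{p}{2} = \frac{1}{2 \left(-34 + p\right)} + \frac{p}{2} = \frac{p}{2} + \frac{1}{2 \left(-34 + p\right)}$)
$A{\left(F \right)} - K{\left(-2 \right)} = \frac{1 + \left(- \frac{1}{53}\right)^{2} - - \frac{34}{53}}{2 \left(-34 - \frac{1}{53}\right)} - 35 = \frac{1 + \frac{1}{2809} + \frac{34}{53}}{2 \left(- \frac{1803}{53}\right)} - 35 = \frac{1}{2} \left(- \frac{53}{1803}\right) \frac{4612}{2809} - 35 = - \frac{2306}{95559} - 35 = - \frac{3346871}{95559}$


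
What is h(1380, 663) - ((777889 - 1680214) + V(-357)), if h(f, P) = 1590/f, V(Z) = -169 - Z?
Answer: 41498355/46 ≈ 9.0214e+5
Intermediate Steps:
h(1380, 663) - ((777889 - 1680214) + V(-357)) = 1590/1380 - ((777889 - 1680214) + (-169 - 1*(-357))) = 1590*(1/1380) - (-902325 + (-169 + 357)) = 53/46 - (-902325 + 188) = 53/46 - 1*(-902137) = 53/46 + 902137 = 41498355/46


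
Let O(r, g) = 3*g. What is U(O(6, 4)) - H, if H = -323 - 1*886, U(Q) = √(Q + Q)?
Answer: 1209 + 2*√6 ≈ 1213.9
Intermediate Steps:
U(Q) = √2*√Q (U(Q) = √(2*Q) = √2*√Q)
H = -1209 (H = -323 - 886 = -1209)
U(O(6, 4)) - H = √2*√(3*4) - 1*(-1209) = √2*√12 + 1209 = √2*(2*√3) + 1209 = 2*√6 + 1209 = 1209 + 2*√6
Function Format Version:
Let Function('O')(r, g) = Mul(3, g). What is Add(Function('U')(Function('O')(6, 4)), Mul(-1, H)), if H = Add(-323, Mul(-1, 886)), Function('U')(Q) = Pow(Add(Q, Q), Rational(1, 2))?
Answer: Add(1209, Mul(2, Pow(6, Rational(1, 2)))) ≈ 1213.9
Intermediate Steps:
Function('U')(Q) = Mul(Pow(2, Rational(1, 2)), Pow(Q, Rational(1, 2))) (Function('U')(Q) = Pow(Mul(2, Q), Rational(1, 2)) = Mul(Pow(2, Rational(1, 2)), Pow(Q, Rational(1, 2))))
H = -1209 (H = Add(-323, -886) = -1209)
Add(Function('U')(Function('O')(6, 4)), Mul(-1, H)) = Add(Mul(Pow(2, Rational(1, 2)), Pow(Mul(3, 4), Rational(1, 2))), Mul(-1, -1209)) = Add(Mul(Pow(2, Rational(1, 2)), Pow(12, Rational(1, 2))), 1209) = Add(Mul(Pow(2, Rational(1, 2)), Mul(2, Pow(3, Rational(1, 2)))), 1209) = Add(Mul(2, Pow(6, Rational(1, 2))), 1209) = Add(1209, Mul(2, Pow(6, Rational(1, 2))))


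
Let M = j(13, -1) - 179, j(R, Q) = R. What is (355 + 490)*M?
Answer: -140270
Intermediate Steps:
M = -166 (M = 13 - 179 = -166)
(355 + 490)*M = (355 + 490)*(-166) = 845*(-166) = -140270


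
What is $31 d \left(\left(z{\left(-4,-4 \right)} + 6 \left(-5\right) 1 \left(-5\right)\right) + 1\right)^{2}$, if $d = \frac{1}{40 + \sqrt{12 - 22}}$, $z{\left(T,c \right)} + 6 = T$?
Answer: $\frac{2465244}{161} - \frac{616311 i \sqrt{10}}{1610} \approx 15312.0 - 1210.5 i$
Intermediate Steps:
$z{\left(T,c \right)} = -6 + T$
$d = \frac{1}{40 + i \sqrt{10}}$ ($d = \frac{1}{40 + \sqrt{-10}} = \frac{1}{40 + i \sqrt{10}} \approx 0.024845 - 0.0019641 i$)
$31 d \left(\left(z{\left(-4,-4 \right)} + 6 \left(-5\right) 1 \left(-5\right)\right) + 1\right)^{2} = 31 \left(\frac{4}{161} - \frac{i \sqrt{10}}{1610}\right) \left(\left(\left(-6 - 4\right) + 6 \left(-5\right) 1 \left(-5\right)\right) + 1\right)^{2} = \left(\frac{124}{161} - \frac{31 i \sqrt{10}}{1610}\right) \left(\left(-10 + 6 \left(\left(-5\right) \left(-5\right)\right)\right) + 1\right)^{2} = \left(\frac{124}{161} - \frac{31 i \sqrt{10}}{1610}\right) \left(\left(-10 + 6 \cdot 25\right) + 1\right)^{2} = \left(\frac{124}{161} - \frac{31 i \sqrt{10}}{1610}\right) \left(\left(-10 + 150\right) + 1\right)^{2} = \left(\frac{124}{161} - \frac{31 i \sqrt{10}}{1610}\right) \left(140 + 1\right)^{2} = \left(\frac{124}{161} - \frac{31 i \sqrt{10}}{1610}\right) 141^{2} = \left(\frac{124}{161} - \frac{31 i \sqrt{10}}{1610}\right) 19881 = \frac{2465244}{161} - \frac{616311 i \sqrt{10}}{1610}$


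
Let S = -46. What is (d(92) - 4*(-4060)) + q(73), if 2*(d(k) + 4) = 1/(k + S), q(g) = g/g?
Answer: 1493805/92 ≈ 16237.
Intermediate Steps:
q(g) = 1
d(k) = -4 + 1/(2*(-46 + k)) (d(k) = -4 + 1/(2*(k - 46)) = -4 + 1/(2*(-46 + k)))
(d(92) - 4*(-4060)) + q(73) = ((369 - 8*92)/(2*(-46 + 92)) - 4*(-4060)) + 1 = ((½)*(369 - 736)/46 + 16240) + 1 = ((½)*(1/46)*(-367) + 16240) + 1 = (-367/92 + 16240) + 1 = 1493713/92 + 1 = 1493805/92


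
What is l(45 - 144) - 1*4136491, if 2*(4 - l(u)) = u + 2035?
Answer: -4137455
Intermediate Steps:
l(u) = -2027/2 - u/2 (l(u) = 4 - (u + 2035)/2 = 4 - (2035 + u)/2 = 4 + (-2035/2 - u/2) = -2027/2 - u/2)
l(45 - 144) - 1*4136491 = (-2027/2 - (45 - 144)/2) - 1*4136491 = (-2027/2 - ½*(-99)) - 4136491 = (-2027/2 + 99/2) - 4136491 = -964 - 4136491 = -4137455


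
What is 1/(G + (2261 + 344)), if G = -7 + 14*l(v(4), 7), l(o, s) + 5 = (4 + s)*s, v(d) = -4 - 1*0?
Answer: 1/3606 ≈ 0.00027732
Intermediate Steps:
v(d) = -4 (v(d) = -4 + 0 = -4)
l(o, s) = -5 + s*(4 + s) (l(o, s) = -5 + (4 + s)*s = -5 + s*(4 + s))
G = 1001 (G = -7 + 14*(-5 + 7**2 + 4*7) = -7 + 14*(-5 + 49 + 28) = -7 + 14*72 = -7 + 1008 = 1001)
1/(G + (2261 + 344)) = 1/(1001 + (2261 + 344)) = 1/(1001 + 2605) = 1/3606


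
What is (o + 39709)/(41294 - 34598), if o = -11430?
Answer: 28279/6696 ≈ 4.2233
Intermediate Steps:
(o + 39709)/(41294 - 34598) = (-11430 + 39709)/(41294 - 34598) = 28279/6696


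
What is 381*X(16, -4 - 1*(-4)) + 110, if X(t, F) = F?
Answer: 110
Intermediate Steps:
381*X(16, -4 - 1*(-4)) + 110 = 381*(-4 - 1*(-4)) + 110 = 381*(-4 + 4) + 110 = 381*0 + 110 = 0 + 110 = 110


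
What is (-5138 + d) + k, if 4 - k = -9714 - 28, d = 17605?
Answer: 22213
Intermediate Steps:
k = 9746 (k = 4 - (-9714 - 28) = 4 - 1*(-9742) = 4 + 9742 = 9746)
(-5138 + d) + k = (-5138 + 17605) + 9746 = 12467 + 9746 = 22213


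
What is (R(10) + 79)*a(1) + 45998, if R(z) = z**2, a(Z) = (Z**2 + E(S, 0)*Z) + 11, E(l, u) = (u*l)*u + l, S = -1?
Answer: 47967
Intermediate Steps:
E(l, u) = l + l*u**2 (E(l, u) = (l*u)*u + l = l*u**2 + l = l + l*u**2)
a(Z) = 11 + Z**2 - Z (a(Z) = (Z**2 + (-(1 + 0**2))*Z) + 11 = (Z**2 + (-(1 + 0))*Z) + 11 = (Z**2 + (-1*1)*Z) + 11 = (Z**2 - Z) + 11 = 11 + Z**2 - Z)
(R(10) + 79)*a(1) + 45998 = (10**2 + 79)*(11 + 1**2 - 1*1) + 45998 = (100 + 79)*(11 + 1 - 1) + 45998 = 179*11 + 45998 = 1969 + 45998 = 47967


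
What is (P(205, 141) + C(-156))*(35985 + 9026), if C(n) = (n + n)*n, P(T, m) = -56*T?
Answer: 1674049112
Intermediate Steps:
C(n) = 2*n**2 (C(n) = (2*n)*n = 2*n**2)
(P(205, 141) + C(-156))*(35985 + 9026) = (-56*205 + 2*(-156)**2)*(35985 + 9026) = (-11480 + 2*24336)*45011 = (-11480 + 48672)*45011 = 37192*45011 = 1674049112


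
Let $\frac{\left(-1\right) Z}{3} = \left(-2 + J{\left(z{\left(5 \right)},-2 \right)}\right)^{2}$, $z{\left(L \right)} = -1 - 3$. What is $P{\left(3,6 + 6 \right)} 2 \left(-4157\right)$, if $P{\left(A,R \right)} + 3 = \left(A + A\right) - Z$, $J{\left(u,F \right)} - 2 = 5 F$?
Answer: $-2519142$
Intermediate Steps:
$z{\left(L \right)} = -4$
$J{\left(u,F \right)} = 2 + 5 F$
$Z = -300$ ($Z = - 3 \left(-2 + \left(2 + 5 \left(-2\right)\right)\right)^{2} = - 3 \left(-2 + \left(2 - 10\right)\right)^{2} = - 3 \left(-2 - 8\right)^{2} = - 3 \left(-10\right)^{2} = \left(-3\right) 100 = -300$)
$P{\left(A,R \right)} = 297 + 2 A$ ($P{\left(A,R \right)} = -3 + \left(\left(A + A\right) - -300\right) = -3 + \left(2 A + 300\right) = -3 + \left(300 + 2 A\right) = 297 + 2 A$)
$P{\left(3,6 + 6 \right)} 2 \left(-4157\right) = \left(297 + 2 \cdot 3\right) 2 \left(-4157\right) = \left(297 + 6\right) 2 \left(-4157\right) = 303 \cdot 2 \left(-4157\right) = 606 \left(-4157\right) = -2519142$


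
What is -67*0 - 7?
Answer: -7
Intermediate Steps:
-67*0 - 7 = 0 - 7 = -7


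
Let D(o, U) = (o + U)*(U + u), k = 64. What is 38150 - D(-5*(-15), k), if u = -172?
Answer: 53162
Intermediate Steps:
D(o, U) = (-172 + U)*(U + o) (D(o, U) = (o + U)*(U - 172) = (U + o)*(-172 + U) = (-172 + U)*(U + o))
38150 - D(-5*(-15), k) = 38150 - (64² - 172*64 - (-860)*(-15) + 64*(-5*(-15))) = 38150 - (4096 - 11008 - 172*75 + 64*75) = 38150 - (4096 - 11008 - 12900 + 4800) = 38150 - 1*(-15012) = 38150 + 15012 = 53162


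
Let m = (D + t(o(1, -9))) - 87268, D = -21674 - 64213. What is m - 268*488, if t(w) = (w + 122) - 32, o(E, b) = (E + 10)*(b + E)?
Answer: -303937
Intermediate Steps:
o(E, b) = (10 + E)*(E + b)
D = -85887
t(w) = 90 + w (t(w) = (122 + w) - 32 = 90 + w)
m = -173153 (m = (-85887 + (90 + (1² + 10*1 + 10*(-9) + 1*(-9)))) - 87268 = (-85887 + (90 + (1 + 10 - 90 - 9))) - 87268 = (-85887 + (90 - 88)) - 87268 = (-85887 + 2) - 87268 = -85885 - 87268 = -173153)
m - 268*488 = -173153 - 268*488 = -173153 - 130784 = -303937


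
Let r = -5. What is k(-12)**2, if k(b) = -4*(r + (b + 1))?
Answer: 4096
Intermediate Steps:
k(b) = 16 - 4*b (k(b) = -4*(-5 + (b + 1)) = -4*(-5 + (1 + b)) = -4*(-4 + b) = 16 - 4*b)
k(-12)**2 = (16 - 4*(-12))**2 = (16 + 48)**2 = 64**2 = 4096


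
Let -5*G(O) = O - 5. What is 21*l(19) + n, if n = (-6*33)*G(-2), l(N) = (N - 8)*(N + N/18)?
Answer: 130669/30 ≈ 4355.6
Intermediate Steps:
G(O) = 1 - O/5 (G(O) = -(O - 5)/5 = -(-5 + O)/5 = 1 - O/5)
l(N) = 19*N*(-8 + N)/18 (l(N) = (-8 + N)*(N + N*(1/18)) = (-8 + N)*(N + N/18) = (-8 + N)*(19*N/18) = 19*N*(-8 + N)/18)
n = -1386/5 (n = (-6*33)*(1 - ⅕*(-2)) = -198*(1 + ⅖) = -198*7/5 = -1386/5 ≈ -277.20)
21*l(19) + n = 21*((19/18)*19*(-8 + 19)) - 1386/5 = 21*((19/18)*19*11) - 1386/5 = 21*(3971/18) - 1386/5 = 27797/6 - 1386/5 = 130669/30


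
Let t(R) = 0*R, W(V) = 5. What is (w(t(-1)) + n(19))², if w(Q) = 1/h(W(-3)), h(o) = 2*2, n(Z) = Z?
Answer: 5929/16 ≈ 370.56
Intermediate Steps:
h(o) = 4
t(R) = 0
w(Q) = ¼ (w(Q) = 1/4 = ¼)
(w(t(-1)) + n(19))² = (¼ + 19)² = (77/4)² = 5929/16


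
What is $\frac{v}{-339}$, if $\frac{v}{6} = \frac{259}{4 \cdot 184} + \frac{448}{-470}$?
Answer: $\frac{103999}{9772240} \approx 0.010642$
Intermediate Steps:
$v = - \frac{311997}{86480}$ ($v = 6 \left(\frac{259}{4 \cdot 184} + \frac{448}{-470}\right) = 6 \left(\frac{259}{736} + 448 \left(- \frac{1}{470}\right)\right) = 6 \left(259 \cdot \frac{1}{736} - \frac{224}{235}\right) = 6 \left(\frac{259}{736} - \frac{224}{235}\right) = 6 \left(- \frac{103999}{172960}\right) = - \frac{311997}{86480} \approx -3.6077$)
$\frac{v}{-339} = - \frac{311997}{86480 \left(-339\right)} = \left(- \frac{311997}{86480}\right) \left(- \frac{1}{339}\right) = \frac{103999}{9772240}$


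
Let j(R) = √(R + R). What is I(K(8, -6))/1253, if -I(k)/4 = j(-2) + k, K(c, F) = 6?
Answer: -24/1253 - 8*I/1253 ≈ -0.019154 - 0.0063847*I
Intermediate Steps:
j(R) = √2*√R (j(R) = √(2*R) = √2*√R)
I(k) = -8*I - 4*k (I(k) = -4*(√2*√(-2) + k) = -4*(√2*(I*√2) + k) = -4*(2*I + k) = -4*(k + 2*I) = -8*I - 4*k)
I(K(8, -6))/1253 = (-8*I - 4*6)/1253 = (-8*I - 24)*(1/1253) = (-24 - 8*I)*(1/1253) = -24/1253 - 8*I/1253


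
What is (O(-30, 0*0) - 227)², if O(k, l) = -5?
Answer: 53824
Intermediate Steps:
(O(-30, 0*0) - 227)² = (-5 - 227)² = (-232)² = 53824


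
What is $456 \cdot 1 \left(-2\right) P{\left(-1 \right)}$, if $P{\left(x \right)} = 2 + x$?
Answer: $-912$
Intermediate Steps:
$456 \cdot 1 \left(-2\right) P{\left(-1 \right)} = 456 \cdot 1 \left(-2\right) \left(2 - 1\right) = 456 \left(\left(-2\right) 1\right) = 456 \left(-2\right) = -912$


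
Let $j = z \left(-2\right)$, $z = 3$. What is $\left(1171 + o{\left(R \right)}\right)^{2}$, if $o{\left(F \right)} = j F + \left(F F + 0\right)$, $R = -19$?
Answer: $2709316$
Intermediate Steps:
$j = -6$ ($j = 3 \left(-2\right) = -6$)
$o{\left(F \right)} = F^{2} - 6 F$ ($o{\left(F \right)} = - 6 F + \left(F F + 0\right) = - 6 F + \left(F^{2} + 0\right) = - 6 F + F^{2} = F^{2} - 6 F$)
$\left(1171 + o{\left(R \right)}\right)^{2} = \left(1171 - 19 \left(-6 - 19\right)\right)^{2} = \left(1171 - -475\right)^{2} = \left(1171 + 475\right)^{2} = 1646^{2} = 2709316$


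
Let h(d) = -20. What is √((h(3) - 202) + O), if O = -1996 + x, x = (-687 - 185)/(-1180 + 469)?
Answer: 19*I*√344914/237 ≈ 47.083*I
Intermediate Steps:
x = 872/711 (x = -872/(-711) = -872*(-1/711) = 872/711 ≈ 1.2264)
O = -1418284/711 (O = -1996 + 872/711 = -1418284/711 ≈ -1994.8)
√((h(3) - 202) + O) = √((-20 - 202) - 1418284/711) = √(-222 - 1418284/711) = √(-1576126/711) = 19*I*√344914/237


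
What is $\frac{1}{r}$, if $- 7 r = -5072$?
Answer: $\frac{7}{5072} \approx 0.0013801$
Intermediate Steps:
$r = \frac{5072}{7}$ ($r = \left(- \frac{1}{7}\right) \left(-5072\right) = \frac{5072}{7} \approx 724.57$)
$\frac{1}{r} = \frac{1}{\frac{5072}{7}} = \frac{7}{5072}$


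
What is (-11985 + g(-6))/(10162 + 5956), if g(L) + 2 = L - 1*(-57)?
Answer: -5968/8059 ≈ -0.74054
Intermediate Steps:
g(L) = 55 + L (g(L) = -2 + (L - 1*(-57)) = -2 + (L + 57) = -2 + (57 + L) = 55 + L)
(-11985 + g(-6))/(10162 + 5956) = (-11985 + (55 - 6))/(10162 + 5956) = (-11985 + 49)/16118 = -11936*1/16118 = -5968/8059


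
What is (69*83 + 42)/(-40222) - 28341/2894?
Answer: -289156797/29100617 ≈ -9.9364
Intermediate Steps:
(69*83 + 42)/(-40222) - 28341/2894 = (5727 + 42)*(-1/40222) - 28341*1/2894 = 5769*(-1/40222) - 28341/2894 = -5769/40222 - 28341/2894 = -289156797/29100617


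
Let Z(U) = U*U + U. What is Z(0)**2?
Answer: 0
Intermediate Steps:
Z(U) = U + U**2 (Z(U) = U**2 + U = U + U**2)
Z(0)**2 = (0*(1 + 0))**2 = (0*1)**2 = 0**2 = 0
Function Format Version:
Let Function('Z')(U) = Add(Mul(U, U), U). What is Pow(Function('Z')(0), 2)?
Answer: 0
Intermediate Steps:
Function('Z')(U) = Add(U, Pow(U, 2)) (Function('Z')(U) = Add(Pow(U, 2), U) = Add(U, Pow(U, 2)))
Pow(Function('Z')(0), 2) = Pow(Mul(0, Add(1, 0)), 2) = Pow(Mul(0, 1), 2) = Pow(0, 2) = 0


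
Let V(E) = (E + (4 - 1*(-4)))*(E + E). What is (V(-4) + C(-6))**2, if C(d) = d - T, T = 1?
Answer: 1521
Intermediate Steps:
V(E) = 2*E*(8 + E) (V(E) = (E + (4 + 4))*(2*E) = (E + 8)*(2*E) = (8 + E)*(2*E) = 2*E*(8 + E))
C(d) = -1 + d (C(d) = d - 1*1 = d - 1 = -1 + d)
(V(-4) + C(-6))**2 = (2*(-4)*(8 - 4) + (-1 - 6))**2 = (2*(-4)*4 - 7)**2 = (-32 - 7)**2 = (-39)**2 = 1521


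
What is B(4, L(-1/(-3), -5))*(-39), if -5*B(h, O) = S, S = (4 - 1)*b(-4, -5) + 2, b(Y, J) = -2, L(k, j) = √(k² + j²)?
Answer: -156/5 ≈ -31.200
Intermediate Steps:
L(k, j) = √(j² + k²)
S = -4 (S = (4 - 1)*(-2) + 2 = 3*(-2) + 2 = -6 + 2 = -4)
B(h, O) = ⅘ (B(h, O) = -⅕*(-4) = ⅘)
B(4, L(-1/(-3), -5))*(-39) = (⅘)*(-39) = -156/5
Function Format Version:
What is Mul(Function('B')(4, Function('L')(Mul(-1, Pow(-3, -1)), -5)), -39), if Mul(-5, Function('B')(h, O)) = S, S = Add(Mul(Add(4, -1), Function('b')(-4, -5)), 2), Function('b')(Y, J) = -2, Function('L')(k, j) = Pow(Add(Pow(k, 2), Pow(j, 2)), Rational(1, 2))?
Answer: Rational(-156, 5) ≈ -31.200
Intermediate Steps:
Function('L')(k, j) = Pow(Add(Pow(j, 2), Pow(k, 2)), Rational(1, 2))
S = -4 (S = Add(Mul(Add(4, -1), -2), 2) = Add(Mul(3, -2), 2) = Add(-6, 2) = -4)
Function('B')(h, O) = Rational(4, 5) (Function('B')(h, O) = Mul(Rational(-1, 5), -4) = Rational(4, 5))
Mul(Function('B')(4, Function('L')(Mul(-1, Pow(-3, -1)), -5)), -39) = Mul(Rational(4, 5), -39) = Rational(-156, 5)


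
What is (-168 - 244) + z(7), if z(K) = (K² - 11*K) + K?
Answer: -433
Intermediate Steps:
z(K) = K² - 10*K
(-168 - 244) + z(7) = (-168 - 244) + 7*(-10 + 7) = -412 + 7*(-3) = -412 - 21 = -433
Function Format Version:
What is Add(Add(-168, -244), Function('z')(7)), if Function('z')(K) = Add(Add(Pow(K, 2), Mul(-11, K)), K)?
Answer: -433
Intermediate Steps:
Function('z')(K) = Add(Pow(K, 2), Mul(-10, K))
Add(Add(-168, -244), Function('z')(7)) = Add(Add(-168, -244), Mul(7, Add(-10, 7))) = Add(-412, Mul(7, -3)) = Add(-412, -21) = -433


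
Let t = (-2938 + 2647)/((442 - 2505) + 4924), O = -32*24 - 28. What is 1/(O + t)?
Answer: -2861/2277647 ≈ -0.0012561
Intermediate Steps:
O = -796 (O = -768 - 28 = -796)
t = -291/2861 (t = -291/(-2063 + 4924) = -291/2861 ≈ -0.10171)
1/(O + t) = 1/(-796 - 291/2861) = 1/(-2277647/2861) = -2861/2277647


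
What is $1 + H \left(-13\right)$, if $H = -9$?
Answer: $118$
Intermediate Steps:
$1 + H \left(-13\right) = 1 - -117 = 1 + 117 = 118$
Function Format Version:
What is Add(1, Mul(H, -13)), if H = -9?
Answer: 118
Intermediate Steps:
Add(1, Mul(H, -13)) = Add(1, Mul(-9, -13)) = Add(1, 117) = 118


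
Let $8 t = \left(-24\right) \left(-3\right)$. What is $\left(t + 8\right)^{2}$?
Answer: $289$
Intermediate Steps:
$t = 9$ ($t = \frac{\left(-24\right) \left(-3\right)}{8} = \frac{1}{8} \cdot 72 = 9$)
$\left(t + 8\right)^{2} = \left(9 + 8\right)^{2} = 17^{2} = 289$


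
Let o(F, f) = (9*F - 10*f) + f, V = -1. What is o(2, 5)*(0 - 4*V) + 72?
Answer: -36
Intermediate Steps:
o(F, f) = -9*f + 9*F (o(F, f) = (-10*f + 9*F) + f = -9*f + 9*F)
o(2, 5)*(0 - 4*V) + 72 = (-9*5 + 9*2)*(0 - 4*(-1)) + 72 = (-45 + 18)*(0 + 4) + 72 = -27*4 + 72 = -108 + 72 = -36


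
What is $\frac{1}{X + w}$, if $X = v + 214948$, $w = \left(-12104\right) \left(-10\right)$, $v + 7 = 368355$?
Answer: $\frac{1}{704336} \approx 1.4198 \cdot 10^{-6}$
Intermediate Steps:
$v = 368348$ ($v = -7 + 368355 = 368348$)
$w = 121040$
$X = 583296$ ($X = 368348 + 214948 = 583296$)
$\frac{1}{X + w} = \frac{1}{583296 + 121040} = \frac{1}{704336}$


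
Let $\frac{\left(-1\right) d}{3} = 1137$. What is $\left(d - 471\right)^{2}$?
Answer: $15069924$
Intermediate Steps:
$d = -3411$ ($d = \left(-3\right) 1137 = -3411$)
$\left(d - 471\right)^{2} = \left(-3411 - 471\right)^{2} = \left(-3882\right)^{2} = 15069924$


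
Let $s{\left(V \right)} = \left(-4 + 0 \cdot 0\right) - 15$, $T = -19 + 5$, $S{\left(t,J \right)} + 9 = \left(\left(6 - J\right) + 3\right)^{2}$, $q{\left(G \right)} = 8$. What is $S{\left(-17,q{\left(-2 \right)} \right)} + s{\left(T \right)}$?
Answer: $-27$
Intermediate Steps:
$S{\left(t,J \right)} = -9 + \left(9 - J\right)^{2}$ ($S{\left(t,J \right)} = -9 + \left(\left(6 - J\right) + 3\right)^{2} = -9 + \left(9 - J\right)^{2}$)
$T = -14$
$s{\left(V \right)} = -19$ ($s{\left(V \right)} = \left(-4 + 0\right) - 15 = -4 - 15 = -19$)
$S{\left(-17,q{\left(-2 \right)} \right)} + s{\left(T \right)} = \left(-9 + \left(-9 + 8\right)^{2}\right) - 19 = \left(-9 + \left(-1\right)^{2}\right) - 19 = \left(-9 + 1\right) - 19 = -8 - 19 = -27$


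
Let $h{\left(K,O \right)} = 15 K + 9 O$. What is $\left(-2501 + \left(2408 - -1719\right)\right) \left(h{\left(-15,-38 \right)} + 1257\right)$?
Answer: $1121940$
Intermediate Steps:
$h{\left(K,O \right)} = 9 O + 15 K$
$\left(-2501 + \left(2408 - -1719\right)\right) \left(h{\left(-15,-38 \right)} + 1257\right) = \left(-2501 + \left(2408 - -1719\right)\right) \left(\left(9 \left(-38\right) + 15 \left(-15\right)\right) + 1257\right) = \left(-2501 + \left(2408 + 1719\right)\right) \left(\left(-342 - 225\right) + 1257\right) = \left(-2501 + 4127\right) \left(-567 + 1257\right) = 1626 \cdot 690 = 1121940$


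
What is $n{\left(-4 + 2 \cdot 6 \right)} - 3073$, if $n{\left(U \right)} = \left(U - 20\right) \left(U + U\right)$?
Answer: $-3265$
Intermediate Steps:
$n{\left(U \right)} = 2 U \left(-20 + U\right)$ ($n{\left(U \right)} = \left(-20 + U\right) 2 U = 2 U \left(-20 + U\right)$)
$n{\left(-4 + 2 \cdot 6 \right)} - 3073 = 2 \left(-4 + 2 \cdot 6\right) \left(-20 + \left(-4 + 2 \cdot 6\right)\right) - 3073 = 2 \left(-4 + 12\right) \left(-20 + \left(-4 + 12\right)\right) - 3073 = 2 \cdot 8 \left(-20 + 8\right) - 3073 = 2 \cdot 8 \left(-12\right) - 3073 = -192 - 3073 = -3265$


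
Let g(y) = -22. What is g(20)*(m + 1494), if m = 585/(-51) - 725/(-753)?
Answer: -417784048/12801 ≈ -32637.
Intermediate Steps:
m = -134510/12801 (m = 585*(-1/51) - 725*(-1/753) = -195/17 + 725/753 = -134510/12801 ≈ -10.508)
g(20)*(m + 1494) = -22*(-134510/12801 + 1494) = -22*18990184/12801 = -417784048/12801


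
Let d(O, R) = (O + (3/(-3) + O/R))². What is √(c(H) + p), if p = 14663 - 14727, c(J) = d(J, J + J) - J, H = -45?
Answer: √8205/2 ≈ 45.291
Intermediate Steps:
d(O, R) = (-1 + O + O/R)² (d(O, R) = (O + (3*(-⅓) + O/R))² = (O + (-1 + O/R))² = (-1 + O + O/R)²)
c(J) = -J + (-J + 2*J²)²/(4*J²) (c(J) = (J - (J + J) + J*(J + J))²/(J + J)² - J = (J - 2*J + J*(2*J))²/(2*J)² - J = (1/(4*J²))*(J - 2*J + 2*J²)² - J = (1/(4*J²))*(-J + 2*J²)² - J = (-J + 2*J²)²/(4*J²) - J = -J + (-J + 2*J²)²/(4*J²))
p = -64
√(c(H) + p) = √((-1*(-45) + (-1 + 2*(-45))²/4) - 64) = √((45 + (-1 - 90)²/4) - 64) = √((45 + (¼)*(-91)²) - 64) = √((45 + (¼)*8281) - 64) = √((45 + 8281/4) - 64) = √(8461/4 - 64) = √(8205/4) = √8205/2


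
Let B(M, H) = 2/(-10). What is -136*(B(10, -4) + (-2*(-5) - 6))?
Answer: -2584/5 ≈ -516.80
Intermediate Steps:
B(M, H) = -⅕ (B(M, H) = 2*(-⅒) = -⅕)
-136*(B(10, -4) + (-2*(-5) - 6)) = -136*(-⅕ + (-2*(-5) - 6)) = -136*(-⅕ + (10 - 6)) = -136*(-⅕ + 4) = -136*19/5 = -2584/5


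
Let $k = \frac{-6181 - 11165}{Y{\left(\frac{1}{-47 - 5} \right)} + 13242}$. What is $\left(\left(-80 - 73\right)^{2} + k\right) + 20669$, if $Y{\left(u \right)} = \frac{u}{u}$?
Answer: $\frac{583707608}{13243} \approx 44077.0$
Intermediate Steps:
$Y{\left(u \right)} = 1$
$k = - \frac{17346}{13243}$ ($k = \frac{-6181 - 11165}{1 + 13242} = - \frac{17346}{13243} \approx -1.3098$)
$\left(\left(-80 - 73\right)^{2} + k\right) + 20669 = \left(\left(-80 - 73\right)^{2} - \frac{17346}{13243}\right) + 20669 = \left(\left(-153\right)^{2} - \frac{17346}{13243}\right) + 20669 = \left(23409 - \frac{17346}{13243}\right) + 20669 = \frac{309988041}{13243} + 20669 = \frac{583707608}{13243}$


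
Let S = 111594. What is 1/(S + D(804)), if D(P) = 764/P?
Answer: 201/22430585 ≈ 8.9610e-6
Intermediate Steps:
1/(S + D(804)) = 1/(111594 + 764/804) = 1/(111594 + 764*(1/804)) = 1/(111594 + 191/201) = 1/(22430585/201) = 201/22430585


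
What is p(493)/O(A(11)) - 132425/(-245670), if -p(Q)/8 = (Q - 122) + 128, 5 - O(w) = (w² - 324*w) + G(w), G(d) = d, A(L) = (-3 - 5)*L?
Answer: 1153919983/1776832842 ≈ 0.64943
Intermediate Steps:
A(L) = -8*L
O(w) = 5 - w² + 323*w (O(w) = 5 - ((w² - 324*w) + w) = 5 - (w² - 323*w) = 5 + (-w² + 323*w) = 5 - w² + 323*w)
p(Q) = -48 - 8*Q (p(Q) = -8*((Q - 122) + 128) = -8*((-122 + Q) + 128) = -8*(6 + Q) = -48 - 8*Q)
p(493)/O(A(11)) - 132425/(-245670) = (-48 - 8*493)/(5 - (-8*11)² + 323*(-8*11)) - 132425/(-245670) = (-48 - 3944)/(5 - 1*(-88)² + 323*(-88)) - 132425*(-1/245670) = -3992/(5 - 1*7744 - 28424) + 26485/49134 = -3992/(5 - 7744 - 28424) + 26485/49134 = -3992/(-36163) + 26485/49134 = -3992*(-1/36163) + 26485/49134 = 3992/36163 + 26485/49134 = 1153919983/1776832842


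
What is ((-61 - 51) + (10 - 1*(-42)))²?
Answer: 3600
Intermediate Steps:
((-61 - 51) + (10 - 1*(-42)))² = (-112 + (10 + 42))² = (-112 + 52)² = (-60)² = 3600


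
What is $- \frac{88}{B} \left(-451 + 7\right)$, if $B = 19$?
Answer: $\frac{39072}{19} \approx 2056.4$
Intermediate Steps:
$- \frac{88}{B} \left(-451 + 7\right) = - \frac{88}{19} \left(-451 + 7\right) = \left(-88\right) \frac{1}{19} \left(-444\right) = \left(- \frac{88}{19}\right) \left(-444\right) = \frac{39072}{19}$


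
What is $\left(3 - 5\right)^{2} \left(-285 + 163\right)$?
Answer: $-488$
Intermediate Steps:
$\left(3 - 5\right)^{2} \left(-285 + 163\right) = \left(-2\right)^{2} \left(-122\right) = 4 \left(-122\right) = -488$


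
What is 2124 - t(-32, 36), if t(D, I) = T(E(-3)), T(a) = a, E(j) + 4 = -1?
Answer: 2129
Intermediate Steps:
E(j) = -5 (E(j) = -4 - 1 = -5)
t(D, I) = -5
2124 - t(-32, 36) = 2124 - 1*(-5) = 2124 + 5 = 2129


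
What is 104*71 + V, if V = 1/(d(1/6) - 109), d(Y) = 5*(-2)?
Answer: 878695/119 ≈ 7384.0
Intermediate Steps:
d(Y) = -10
V = -1/119 (V = 1/(-10 - 109) = 1/(-119) = -1/119 ≈ -0.0084034)
104*71 + V = 104*71 - 1/119 = 7384 - 1/119 = 878695/119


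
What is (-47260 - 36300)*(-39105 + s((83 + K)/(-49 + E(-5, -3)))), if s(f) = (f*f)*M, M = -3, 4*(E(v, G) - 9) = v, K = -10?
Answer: 5932143978968/1815 ≈ 3.2684e+9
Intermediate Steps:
E(v, G) = 9 + v/4
s(f) = -3*f**2 (s(f) = (f*f)*(-3) = f**2*(-3) = -3*f**2)
(-47260 - 36300)*(-39105 + s((83 + K)/(-49 + E(-5, -3)))) = (-47260 - 36300)*(-39105 - 3*(83 - 10)**2/(-49 + (9 + (1/4)*(-5)))**2) = -83560*(-39105 - 3*5329/(-49 + (9 - 5/4))**2) = -83560*(-39105 - 3*5329/(-49 + 31/4)**2) = -83560*(-39105 - 3*(73/(-165/4))**2) = -83560*(-39105 - 3*(73*(-4/165))**2) = -83560*(-39105 - 3*(-292/165)**2) = -83560*(-39105 - 3*85264/27225) = -83560*(-39105 - 85264/9075) = -83560*(-354963139/9075) = 5932143978968/1815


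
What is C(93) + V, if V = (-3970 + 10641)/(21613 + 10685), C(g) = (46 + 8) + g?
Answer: 679211/4614 ≈ 147.21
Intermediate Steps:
C(g) = 54 + g
V = 953/4614 (V = 6671/32298 = 6671*(1/32298) = 953/4614 ≈ 0.20655)
C(93) + V = (54 + 93) + 953/4614 = 147 + 953/4614 = 679211/4614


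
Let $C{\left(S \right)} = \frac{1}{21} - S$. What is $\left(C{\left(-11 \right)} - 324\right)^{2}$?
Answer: $\frac{43191184}{441} \approx 97939.0$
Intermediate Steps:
$C{\left(S \right)} = \frac{1}{21} - S$
$\left(C{\left(-11 \right)} - 324\right)^{2} = \left(\left(\frac{1}{21} - -11\right) - 324\right)^{2} = \left(\left(\frac{1}{21} + 11\right) - 324\right)^{2} = \left(\frac{232}{21} - 324\right)^{2} = \left(- \frac{6572}{21}\right)^{2} = \frac{43191184}{441}$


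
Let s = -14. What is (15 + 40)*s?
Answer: -770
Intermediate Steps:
(15 + 40)*s = (15 + 40)*(-14) = 55*(-14) = -770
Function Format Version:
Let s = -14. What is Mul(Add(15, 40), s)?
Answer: -770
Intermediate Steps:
Mul(Add(15, 40), s) = Mul(Add(15, 40), -14) = Mul(55, -14) = -770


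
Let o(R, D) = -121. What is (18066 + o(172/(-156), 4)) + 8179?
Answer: 26124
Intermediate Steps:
(18066 + o(172/(-156), 4)) + 8179 = (18066 - 121) + 8179 = 17945 + 8179 = 26124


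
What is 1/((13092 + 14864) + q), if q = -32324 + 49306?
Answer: 1/44938 ≈ 2.2253e-5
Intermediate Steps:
q = 16982
1/((13092 + 14864) + q) = 1/((13092 + 14864) + 16982) = 1/(27956 + 16982) = 1/44938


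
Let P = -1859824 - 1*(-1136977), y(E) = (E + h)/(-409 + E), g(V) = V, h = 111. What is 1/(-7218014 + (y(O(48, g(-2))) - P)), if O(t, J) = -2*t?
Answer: -101/656011870 ≈ -1.5396e-7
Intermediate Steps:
y(E) = (111 + E)/(-409 + E) (y(E) = (E + 111)/(-409 + E) = (111 + E)/(-409 + E))
P = -722847 (P = -1859824 + 1136977 = -722847)
1/(-7218014 + (y(O(48, g(-2))) - P)) = 1/(-7218014 + ((111 - 2*48)/(-409 - 2*48) - 1*(-722847))) = 1/(-7218014 + ((111 - 96)/(-409 - 96) + 722847)) = 1/(-7218014 + (15/(-505) + 722847)) = 1/(-7218014 + (-1/505*15 + 722847)) = 1/(-7218014 + (-3/101 + 722847)) = 1/(-7218014 + 73007544/101) = 1/(-656011870/101) = -101/656011870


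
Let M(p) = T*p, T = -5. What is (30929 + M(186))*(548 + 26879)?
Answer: 822782573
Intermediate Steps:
M(p) = -5*p
(30929 + M(186))*(548 + 26879) = (30929 - 5*186)*(548 + 26879) = (30929 - 930)*27427 = 29999*27427 = 822782573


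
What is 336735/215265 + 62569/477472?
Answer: 11616696647/6852200672 ≈ 1.6953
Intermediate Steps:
336735/215265 + 62569/477472 = 336735*(1/215265) + 62569*(1/477472) = 22449/14351 + 62569/477472 = 11616696647/6852200672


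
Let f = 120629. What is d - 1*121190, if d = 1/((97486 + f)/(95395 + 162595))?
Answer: -5286619772/43623 ≈ -1.2119e+5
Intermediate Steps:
d = 51598/43623 (d = 1/((97486 + 120629)/(95395 + 162595)) = 1/(218115/257990) = 1/(218115*(1/257990)) = 1/(43623/51598) = 51598/43623 ≈ 1.1828)
d - 1*121190 = 51598/43623 - 1*121190 = 51598/43623 - 121190 = -5286619772/43623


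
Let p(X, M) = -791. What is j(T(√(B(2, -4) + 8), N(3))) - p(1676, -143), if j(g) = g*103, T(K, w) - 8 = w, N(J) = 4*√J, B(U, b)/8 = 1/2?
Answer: 1615 + 412*√3 ≈ 2328.6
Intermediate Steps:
B(U, b) = 4 (B(U, b) = 8/2 = 8*(½) = 4)
T(K, w) = 8 + w
j(g) = 103*g
j(T(√(B(2, -4) + 8), N(3))) - p(1676, -143) = 103*(8 + 4*√3) - 1*(-791) = (824 + 412*√3) + 791 = 1615 + 412*√3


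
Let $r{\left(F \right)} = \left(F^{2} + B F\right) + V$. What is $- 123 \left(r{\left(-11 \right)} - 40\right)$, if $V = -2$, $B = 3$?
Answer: $-5658$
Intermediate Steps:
$r{\left(F \right)} = -2 + F^{2} + 3 F$ ($r{\left(F \right)} = \left(F^{2} + 3 F\right) - 2 = -2 + F^{2} + 3 F$)
$- 123 \left(r{\left(-11 \right)} - 40\right) = - 123 \left(\left(-2 + \left(-11\right)^{2} + 3 \left(-11\right)\right) - 40\right) = - 123 \left(\left(-2 + 121 - 33\right) - 40\right) = - 123 \left(86 - 40\right) = \left(-123\right) 46 = -5658$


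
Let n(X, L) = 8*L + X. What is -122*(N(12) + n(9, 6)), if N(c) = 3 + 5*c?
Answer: -14640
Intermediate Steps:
n(X, L) = X + 8*L
-122*(N(12) + n(9, 6)) = -122*((3 + 5*12) + (9 + 8*6)) = -122*((3 + 60) + (9 + 48)) = -122*(63 + 57) = -122*120 = -14640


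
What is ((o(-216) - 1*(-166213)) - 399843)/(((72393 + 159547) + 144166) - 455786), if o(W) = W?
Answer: 116923/39840 ≈ 2.9348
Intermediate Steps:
((o(-216) - 1*(-166213)) - 399843)/(((72393 + 159547) + 144166) - 455786) = ((-216 - 1*(-166213)) - 399843)/(((72393 + 159547) + 144166) - 455786) = ((-216 + 166213) - 399843)/((231940 + 144166) - 455786) = (165997 - 399843)/(376106 - 455786) = -233846/(-79680) = -233846*(-1/79680) = 116923/39840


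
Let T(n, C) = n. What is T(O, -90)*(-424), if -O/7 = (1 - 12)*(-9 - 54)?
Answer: 2056824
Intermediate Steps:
O = -4851 (O = -7*(1 - 12)*(-9 - 54) = -(-77)*(-63) = -7*693 = -4851)
T(O, -90)*(-424) = -4851*(-424) = 2056824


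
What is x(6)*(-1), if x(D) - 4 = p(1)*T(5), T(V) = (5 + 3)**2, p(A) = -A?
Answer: 60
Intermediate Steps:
T(V) = 64 (T(V) = 8**2 = 64)
x(D) = -60 (x(D) = 4 - 1*1*64 = 4 - 1*64 = 4 - 64 = -60)
x(6)*(-1) = -60*(-1) = 60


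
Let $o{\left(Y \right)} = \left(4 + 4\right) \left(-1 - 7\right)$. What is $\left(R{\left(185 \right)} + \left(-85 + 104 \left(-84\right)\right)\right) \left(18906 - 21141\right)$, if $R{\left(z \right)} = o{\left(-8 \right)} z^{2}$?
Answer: $4915258935$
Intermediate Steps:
$o{\left(Y \right)} = -64$ ($o{\left(Y \right)} = 8 \left(-8\right) = -64$)
$R{\left(z \right)} = - 64 z^{2}$
$\left(R{\left(185 \right)} + \left(-85 + 104 \left(-84\right)\right)\right) \left(18906 - 21141\right) = \left(- 64 \cdot 185^{2} + \left(-85 + 104 \left(-84\right)\right)\right) \left(18906 - 21141\right) = \left(\left(-64\right) 34225 - 8821\right) \left(-2235\right) = \left(-2190400 - 8821\right) \left(-2235\right) = \left(-2199221\right) \left(-2235\right) = 4915258935$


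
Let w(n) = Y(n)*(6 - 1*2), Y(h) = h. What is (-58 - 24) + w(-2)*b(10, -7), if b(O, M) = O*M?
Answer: 478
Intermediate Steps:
w(n) = 4*n (w(n) = n*(6 - 1*2) = n*(6 - 2) = n*4 = 4*n)
b(O, M) = M*O
(-58 - 24) + w(-2)*b(10, -7) = (-58 - 24) + (4*(-2))*(-7*10) = -82 - 8*(-70) = -82 + 560 = 478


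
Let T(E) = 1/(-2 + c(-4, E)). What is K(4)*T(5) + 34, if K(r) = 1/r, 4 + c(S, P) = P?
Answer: 135/4 ≈ 33.750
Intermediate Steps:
c(S, P) = -4 + P
T(E) = 1/(-6 + E) (T(E) = 1/(-2 + (-4 + E)) = 1/(-6 + E))
K(4)*T(5) + 34 = 1/(4*(-6 + 5)) + 34 = (¼)/(-1) + 34 = (¼)*(-1) + 34 = -¼ + 34 = 135/4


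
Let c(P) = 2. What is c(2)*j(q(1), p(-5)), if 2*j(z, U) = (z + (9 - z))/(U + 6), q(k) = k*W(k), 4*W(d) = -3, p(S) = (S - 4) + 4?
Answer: 9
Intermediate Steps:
p(S) = S (p(S) = (-4 + S) + 4 = S)
W(d) = -3/4 (W(d) = (1/4)*(-3) = -3/4)
q(k) = -3*k/4 (q(k) = k*(-3/4) = -3*k/4)
j(z, U) = 9/(2*(6 + U)) (j(z, U) = ((z + (9 - z))/(U + 6))/2 = (9/(6 + U))/2 = 9/(2*(6 + U)))
c(2)*j(q(1), p(-5)) = 2*(9/(2*(6 - 5))) = 2*((9/2)/1) = 2*((9/2)*1) = 2*(9/2) = 9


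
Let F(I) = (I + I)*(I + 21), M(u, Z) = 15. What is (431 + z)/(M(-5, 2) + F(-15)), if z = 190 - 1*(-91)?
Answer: -712/165 ≈ -4.3152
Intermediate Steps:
F(I) = 2*I*(21 + I) (F(I) = (2*I)*(21 + I) = 2*I*(21 + I))
z = 281 (z = 190 + 91 = 281)
(431 + z)/(M(-5, 2) + F(-15)) = (431 + 281)/(15 + 2*(-15)*(21 - 15)) = 712/(15 + 2*(-15)*6) = 712/(15 - 180) = 712/(-165) = 712*(-1/165) = -712/165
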